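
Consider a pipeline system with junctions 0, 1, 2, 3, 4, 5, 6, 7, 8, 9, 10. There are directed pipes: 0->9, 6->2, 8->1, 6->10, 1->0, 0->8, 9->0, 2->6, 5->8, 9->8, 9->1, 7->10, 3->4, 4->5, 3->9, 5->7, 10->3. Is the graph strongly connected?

No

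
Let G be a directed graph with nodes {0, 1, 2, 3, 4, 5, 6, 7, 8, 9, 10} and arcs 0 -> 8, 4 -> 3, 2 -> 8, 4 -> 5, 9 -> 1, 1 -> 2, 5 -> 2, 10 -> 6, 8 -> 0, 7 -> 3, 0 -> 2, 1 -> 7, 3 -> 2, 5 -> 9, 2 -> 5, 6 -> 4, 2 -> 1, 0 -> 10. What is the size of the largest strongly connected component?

{0, 1, 2, 3, 4, 5, 6, 7, 8, 9, 10} are all mutually reachable — one SCC of size 11.
The largest has 11 vertices.

11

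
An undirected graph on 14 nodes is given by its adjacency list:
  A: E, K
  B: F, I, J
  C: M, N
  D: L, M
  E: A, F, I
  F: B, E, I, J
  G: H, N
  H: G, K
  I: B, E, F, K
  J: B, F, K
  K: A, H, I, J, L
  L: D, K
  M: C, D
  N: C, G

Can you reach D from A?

Yes

From A we can reach A, B, C, D, E, F, G, H, I, J, K, L, M, N, which includes D.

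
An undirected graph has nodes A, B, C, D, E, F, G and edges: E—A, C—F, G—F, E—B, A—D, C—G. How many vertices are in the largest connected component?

Starting from C we can reach C, F, G. That is one component of size 3.
Starting from A we can reach A, B, D, E. That is one component of size 4.
The largest has 4 vertices.

4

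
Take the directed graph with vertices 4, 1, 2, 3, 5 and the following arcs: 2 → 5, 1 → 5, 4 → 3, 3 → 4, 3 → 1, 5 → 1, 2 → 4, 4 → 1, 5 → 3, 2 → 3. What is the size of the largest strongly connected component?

4

{1, 3, 4, 5} are all mutually reachable — one SCC of size 4.
{2} is an SCC by itself.
The largest has 4 vertices.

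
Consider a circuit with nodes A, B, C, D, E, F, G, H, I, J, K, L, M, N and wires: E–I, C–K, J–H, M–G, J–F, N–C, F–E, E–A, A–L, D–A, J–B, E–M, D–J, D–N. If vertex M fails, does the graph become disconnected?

Yes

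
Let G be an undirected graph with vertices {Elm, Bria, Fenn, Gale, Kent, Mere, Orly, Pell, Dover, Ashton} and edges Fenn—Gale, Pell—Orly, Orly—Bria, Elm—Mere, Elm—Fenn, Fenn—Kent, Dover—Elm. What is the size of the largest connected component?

Ashton is isolated — a component by itself.
Starting from Bria we can reach Bria, Orly, Pell. That is one component of size 3.
Starting from Elm we can reach Elm, Fenn, Gale, Kent, Mere, Dover. That is one component of size 6.
The largest has 6 vertices.

6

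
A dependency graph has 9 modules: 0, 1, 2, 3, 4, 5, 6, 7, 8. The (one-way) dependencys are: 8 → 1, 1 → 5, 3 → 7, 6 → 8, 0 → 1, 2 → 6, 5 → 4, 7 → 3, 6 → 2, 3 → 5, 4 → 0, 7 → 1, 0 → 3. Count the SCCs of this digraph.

3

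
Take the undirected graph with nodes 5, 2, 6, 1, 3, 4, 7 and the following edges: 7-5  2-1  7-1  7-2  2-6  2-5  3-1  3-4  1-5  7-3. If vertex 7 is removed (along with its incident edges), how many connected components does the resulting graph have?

With 7 gone, the remaining components are: {1, 2, 3, 4, 5, 6}.
That is 1 component.

1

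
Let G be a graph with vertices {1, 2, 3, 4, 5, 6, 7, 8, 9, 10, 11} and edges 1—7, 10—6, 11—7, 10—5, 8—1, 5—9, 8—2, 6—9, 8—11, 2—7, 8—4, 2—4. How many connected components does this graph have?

3

3 is isolated — a component by itself.
Starting from 5 we can reach 5, 6, 9, 10. That is one component of size 4.
Starting from 1 we can reach 1, 2, 4, 7, 8, 11. That is one component of size 6.
Total: 3 components.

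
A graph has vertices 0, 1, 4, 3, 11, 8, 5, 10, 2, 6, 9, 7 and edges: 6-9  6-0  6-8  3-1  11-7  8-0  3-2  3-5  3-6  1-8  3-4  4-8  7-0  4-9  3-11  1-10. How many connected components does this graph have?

Starting from 0 we can reach 0, 1, 2, 3, 4, 5, 6, 7, 8, 9, 10, 11. That is one component of size 12.
Total: 1 component.

1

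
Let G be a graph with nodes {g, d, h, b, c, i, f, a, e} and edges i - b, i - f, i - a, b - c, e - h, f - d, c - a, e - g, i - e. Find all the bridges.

d-f, e-g, e-h, e-i, f-i

The edges on the cycle i-b-c-a-i are not bridges since each lies on that cycle.
But removing e - h disconnects e from h; removing d - f disconnects d from f; removing i - f disconnects i from f; removing e - g disconnects e from g — these are bridges.
In total 5 edges are bridges.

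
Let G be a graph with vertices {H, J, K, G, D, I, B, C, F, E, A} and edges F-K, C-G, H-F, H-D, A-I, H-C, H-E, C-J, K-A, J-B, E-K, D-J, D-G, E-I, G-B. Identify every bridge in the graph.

none

The edges on the cycle D-G-B-J-D are not bridges since each lies on that cycle.
Every edge lies on some cycle, so there are no bridges.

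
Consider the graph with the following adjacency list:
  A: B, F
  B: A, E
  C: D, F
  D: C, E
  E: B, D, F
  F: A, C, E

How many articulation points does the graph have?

0

Removing D, for instance, still leaves 1 component. No single vertex removal increases the component count — the graph has no articulation points.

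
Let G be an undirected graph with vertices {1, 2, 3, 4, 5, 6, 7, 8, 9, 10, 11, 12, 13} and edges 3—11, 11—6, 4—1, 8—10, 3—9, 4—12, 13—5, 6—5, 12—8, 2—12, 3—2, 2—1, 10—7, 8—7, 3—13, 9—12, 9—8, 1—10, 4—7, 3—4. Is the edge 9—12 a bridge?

After removing 9—12, the path 9-8-12 still connects them, so the edge is not a bridge.

No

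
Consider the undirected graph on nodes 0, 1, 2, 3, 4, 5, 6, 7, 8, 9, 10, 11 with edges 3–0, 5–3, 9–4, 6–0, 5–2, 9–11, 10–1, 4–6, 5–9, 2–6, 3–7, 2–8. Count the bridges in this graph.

The edges on the cycle 5-3-0-6-4-9-5 are not bridges since each lies on that cycle.
But removing 11–9 disconnects 11 from 9; removing 3–7 disconnects 3 from 7; removing 10–1 disconnects 10 from 1; removing 2–8 disconnects 2 from 8 — these are bridges.
That makes 4 bridges.

4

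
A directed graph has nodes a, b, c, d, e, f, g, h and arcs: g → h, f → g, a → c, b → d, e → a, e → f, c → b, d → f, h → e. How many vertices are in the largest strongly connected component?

{a, b, c, d, e, f, g, h} are all mutually reachable — one SCC of size 8.
The largest has 8 vertices.

8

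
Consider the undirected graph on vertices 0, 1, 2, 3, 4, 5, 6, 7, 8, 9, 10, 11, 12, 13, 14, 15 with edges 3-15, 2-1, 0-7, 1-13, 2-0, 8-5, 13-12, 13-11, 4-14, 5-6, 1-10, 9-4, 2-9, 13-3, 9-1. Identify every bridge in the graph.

0-2, 0-7, 1-10, 1-13, 11-13, 12-13, 13-3, 14-4, 15-3, 4-9, 5-6, 5-8

The edges on the cycle 2-9-1-2 are not bridges since each lies on that cycle.
But removing 13-12 disconnects 13 from 12; removing 2-0 disconnects 2 from 0; removing 13-3 disconnects 13 from 3; removing 8-5 disconnects 8 from 5 — these are bridges.
In total 12 edges are bridges.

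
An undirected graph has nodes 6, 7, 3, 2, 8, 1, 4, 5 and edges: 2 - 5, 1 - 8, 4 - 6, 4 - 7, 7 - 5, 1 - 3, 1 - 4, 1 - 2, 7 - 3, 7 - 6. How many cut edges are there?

The edges on the cycle 1-4-7-5-2-1 are not bridges since each lies on that cycle.
But removing 8 - 1 disconnects 8 from 1 — this is a bridge.

1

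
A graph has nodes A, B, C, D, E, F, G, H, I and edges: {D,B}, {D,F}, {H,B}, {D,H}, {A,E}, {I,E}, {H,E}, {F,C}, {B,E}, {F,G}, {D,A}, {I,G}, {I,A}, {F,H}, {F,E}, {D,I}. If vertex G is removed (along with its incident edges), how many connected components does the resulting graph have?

With G gone, the remaining components are: {A, B, C, D, E, F, H, I}.
That is 1 component.

1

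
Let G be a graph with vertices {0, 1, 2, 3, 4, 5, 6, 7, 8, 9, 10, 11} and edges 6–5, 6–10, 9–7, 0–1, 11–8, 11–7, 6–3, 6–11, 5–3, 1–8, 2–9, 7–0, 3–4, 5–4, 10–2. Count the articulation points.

1

Removing 6 increases the component count from 1 to 2, so 6 is a cut vertex.
By contrast removing 3 leaves 1 component; it is not a cut vertex. No other vertex is a cut vertex either.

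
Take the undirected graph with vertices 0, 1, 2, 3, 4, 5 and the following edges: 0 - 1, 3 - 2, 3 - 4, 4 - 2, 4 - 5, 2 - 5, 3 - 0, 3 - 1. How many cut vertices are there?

Removing 3 increases the component count from 1 to 2, so 3 is a cut vertex.
By contrast removing 5 leaves 1 component; it is not a cut vertex. No other vertex is a cut vertex either.

1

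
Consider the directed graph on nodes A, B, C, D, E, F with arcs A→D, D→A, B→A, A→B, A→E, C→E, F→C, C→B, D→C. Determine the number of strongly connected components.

{A, B, C, D} are all mutually reachable — one SCC of size 4.
{E} is an SCC by itself.
{F} is an SCC by itself.
That gives 3 strongly connected components.

3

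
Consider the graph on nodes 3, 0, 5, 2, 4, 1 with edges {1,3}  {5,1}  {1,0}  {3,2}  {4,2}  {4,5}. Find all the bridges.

The edges on the cycle 4-5-1-3-2-4 are not bridges since each lies on that cycle.
But removing 1 - 0 disconnects 1 from 0 — this is a bridge.

0-1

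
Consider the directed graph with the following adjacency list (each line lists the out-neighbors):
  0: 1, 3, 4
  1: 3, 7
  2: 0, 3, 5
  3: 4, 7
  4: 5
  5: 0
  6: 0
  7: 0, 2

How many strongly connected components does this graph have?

2

{0, 1, 2, 3, 4, 5, 7} are all mutually reachable — one SCC of size 7.
{6} is an SCC by itself.
That gives 2 strongly connected components.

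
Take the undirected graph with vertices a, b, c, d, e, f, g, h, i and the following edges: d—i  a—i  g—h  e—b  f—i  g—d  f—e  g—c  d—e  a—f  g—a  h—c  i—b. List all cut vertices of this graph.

g

Removing g increases the component count from 1 to 2, so g is a cut vertex.
By contrast removing e leaves 1 component; it is not a cut vertex. No other vertex is a cut vertex either.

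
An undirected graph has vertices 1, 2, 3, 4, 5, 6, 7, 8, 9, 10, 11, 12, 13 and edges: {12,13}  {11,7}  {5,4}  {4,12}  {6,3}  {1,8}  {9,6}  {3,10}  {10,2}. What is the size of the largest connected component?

Starting from 7 we can reach 7, 11. That is one component of size 2.
Starting from 1 we can reach 1, 8. That is one component of size 2.
Starting from 4 we can reach 4, 5, 12, 13. That is one component of size 4.
Starting from 2 we can reach 2, 3, 6, 9, 10. That is one component of size 5.
The largest has 5 vertices.

5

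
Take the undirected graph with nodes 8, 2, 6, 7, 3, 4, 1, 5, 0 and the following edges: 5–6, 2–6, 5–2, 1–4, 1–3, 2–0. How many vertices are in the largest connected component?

8 is isolated — a component by itself.
7 is isolated — a component by itself.
Starting from 1 we can reach 1, 3, 4. That is one component of size 3.
Starting from 0 we can reach 0, 2, 5, 6. That is one component of size 4.
The largest has 4 vertices.

4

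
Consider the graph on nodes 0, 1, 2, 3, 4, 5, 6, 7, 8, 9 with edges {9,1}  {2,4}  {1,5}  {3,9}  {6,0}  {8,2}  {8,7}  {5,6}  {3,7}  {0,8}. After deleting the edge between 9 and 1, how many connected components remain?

9 and 1 are still connected via 9-3-7-8-0-6-5-1, so the component count stays at 1.

1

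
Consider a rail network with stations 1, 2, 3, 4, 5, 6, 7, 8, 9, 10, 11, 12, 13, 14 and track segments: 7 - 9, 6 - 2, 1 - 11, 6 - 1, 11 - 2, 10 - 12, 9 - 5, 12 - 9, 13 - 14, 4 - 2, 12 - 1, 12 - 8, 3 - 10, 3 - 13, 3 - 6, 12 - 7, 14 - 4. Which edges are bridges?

12-8, 5-9

The edges on the cycle 3-13-14-4-2-6-3 are not bridges since each lies on that cycle.
But removing 12 - 8 disconnects 12 from 8; removing 5 - 9 disconnects 5 from 9 — these are bridges.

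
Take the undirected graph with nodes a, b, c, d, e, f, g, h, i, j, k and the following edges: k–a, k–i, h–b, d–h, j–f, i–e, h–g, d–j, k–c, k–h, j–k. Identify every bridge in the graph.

The edges on the cycle d-j-k-h-d are not bridges since each lies on that cycle.
But removing h–b disconnects h from b; removing a–k disconnects a from k; removing j–f disconnects j from f; removing g–h disconnects g from h — these are bridges.
In total 7 edges are bridges.

a-k, b-h, c-k, e-i, f-j, g-h, i-k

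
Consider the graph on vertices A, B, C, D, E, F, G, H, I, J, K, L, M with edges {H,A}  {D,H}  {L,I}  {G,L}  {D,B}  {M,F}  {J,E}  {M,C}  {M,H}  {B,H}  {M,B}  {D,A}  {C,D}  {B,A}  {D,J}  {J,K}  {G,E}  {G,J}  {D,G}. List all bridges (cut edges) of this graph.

F-M, G-L, I-L, J-K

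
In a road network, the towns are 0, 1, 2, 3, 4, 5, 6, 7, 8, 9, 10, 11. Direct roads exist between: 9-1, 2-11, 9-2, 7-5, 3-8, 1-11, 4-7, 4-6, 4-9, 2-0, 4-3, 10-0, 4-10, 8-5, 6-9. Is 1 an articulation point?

Deleting 1 leaves 1 component (was 1) (its neighbors 9, 11 remain connected to each other), so 1 is not a cut vertex.

No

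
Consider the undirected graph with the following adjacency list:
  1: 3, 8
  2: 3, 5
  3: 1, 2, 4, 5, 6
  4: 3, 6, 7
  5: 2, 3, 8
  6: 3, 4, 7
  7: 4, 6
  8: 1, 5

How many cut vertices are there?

Removing 3 increases the component count from 1 to 2, so 3 is a cut vertex.
By contrast removing 1 leaves 1 component; it is not a cut vertex. No other vertex is a cut vertex either.

1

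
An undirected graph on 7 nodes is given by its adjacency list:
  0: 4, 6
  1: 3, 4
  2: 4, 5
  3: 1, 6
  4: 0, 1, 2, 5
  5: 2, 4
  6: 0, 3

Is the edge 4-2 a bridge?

No

After removing 4-2, the path 4-5-2 still connects them, so the edge is not a bridge.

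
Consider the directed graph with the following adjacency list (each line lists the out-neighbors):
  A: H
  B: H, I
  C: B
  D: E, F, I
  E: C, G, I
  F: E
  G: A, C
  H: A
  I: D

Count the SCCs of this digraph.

2

{B, C, D, E, F, G, I} are all mutually reachable — one SCC of size 7.
{A, H} are all mutually reachable — one SCC of size 2.
That gives 2 strongly connected components.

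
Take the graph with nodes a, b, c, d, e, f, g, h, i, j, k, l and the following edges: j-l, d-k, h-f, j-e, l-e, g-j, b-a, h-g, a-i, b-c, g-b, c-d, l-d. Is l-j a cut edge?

No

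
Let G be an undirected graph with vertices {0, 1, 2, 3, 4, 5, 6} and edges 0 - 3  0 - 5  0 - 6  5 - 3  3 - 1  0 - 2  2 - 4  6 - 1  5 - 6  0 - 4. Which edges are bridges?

The edges on the cycle 0-2-4-0 are not bridges since each lies on that cycle.
Every edge lies on some cycle, so there are no bridges.

none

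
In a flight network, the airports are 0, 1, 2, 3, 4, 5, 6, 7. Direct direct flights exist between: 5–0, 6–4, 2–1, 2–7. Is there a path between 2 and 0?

The component containing 2 is {1, 2, 7}, and 0 is not in it.

No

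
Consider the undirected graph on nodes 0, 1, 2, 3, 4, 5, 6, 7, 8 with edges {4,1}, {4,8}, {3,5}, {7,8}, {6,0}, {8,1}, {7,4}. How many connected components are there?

2 is isolated — a component by itself.
Starting from 0 we can reach 0, 6. That is one component of size 2.
Starting from 3 we can reach 3, 5. That is one component of size 2.
Starting from 1 we can reach 1, 4, 7, 8. That is one component of size 4.
Total: 4 components.

4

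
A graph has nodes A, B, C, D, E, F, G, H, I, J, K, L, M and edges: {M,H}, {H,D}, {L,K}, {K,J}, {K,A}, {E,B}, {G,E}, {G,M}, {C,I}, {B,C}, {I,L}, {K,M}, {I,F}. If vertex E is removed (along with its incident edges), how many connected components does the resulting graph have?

1

With E gone, the remaining components are: {A, B, C, D, F, G, H, I, J, K, L, M}.
That is 1 component.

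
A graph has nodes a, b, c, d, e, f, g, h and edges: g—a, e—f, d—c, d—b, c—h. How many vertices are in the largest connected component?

4

Starting from a we can reach a, g. That is one component of size 2.
Starting from e we can reach e, f. That is one component of size 2.
Starting from b we can reach b, c, d, h. That is one component of size 4.
The largest has 4 vertices.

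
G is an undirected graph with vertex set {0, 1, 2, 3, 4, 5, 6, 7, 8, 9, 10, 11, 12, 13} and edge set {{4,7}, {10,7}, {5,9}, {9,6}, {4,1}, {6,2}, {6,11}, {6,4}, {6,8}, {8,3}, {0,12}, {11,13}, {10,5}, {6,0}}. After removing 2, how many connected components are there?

1

With 2 gone, the remaining components are: {0, 1, 3, 4, 5, 6, 7, 8, 9, 10, 11, 12, 13}.
That is 1 component.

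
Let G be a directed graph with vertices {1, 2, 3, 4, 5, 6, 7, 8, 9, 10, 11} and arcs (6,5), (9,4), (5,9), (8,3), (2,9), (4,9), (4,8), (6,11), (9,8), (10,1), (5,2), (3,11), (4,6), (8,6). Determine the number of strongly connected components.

6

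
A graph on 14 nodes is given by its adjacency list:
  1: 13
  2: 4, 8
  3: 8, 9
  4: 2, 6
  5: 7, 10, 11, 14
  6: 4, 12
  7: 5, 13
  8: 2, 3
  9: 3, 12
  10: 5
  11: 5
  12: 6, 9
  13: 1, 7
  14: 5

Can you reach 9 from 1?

No

The component containing 1 is {1, 5, 7, 10, 11, 13, 14}, and 9 is not in it.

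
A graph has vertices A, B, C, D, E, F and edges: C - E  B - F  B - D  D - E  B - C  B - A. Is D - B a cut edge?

After removing D - B, the path D-E-C-B still connects them, so the edge is not a bridge.

No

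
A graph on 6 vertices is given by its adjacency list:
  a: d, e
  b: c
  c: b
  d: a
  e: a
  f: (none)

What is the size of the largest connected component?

3

f is isolated — a component by itself.
Starting from b we can reach b, c. That is one component of size 2.
Starting from a we can reach a, d, e. That is one component of size 3.
The largest has 3 vertices.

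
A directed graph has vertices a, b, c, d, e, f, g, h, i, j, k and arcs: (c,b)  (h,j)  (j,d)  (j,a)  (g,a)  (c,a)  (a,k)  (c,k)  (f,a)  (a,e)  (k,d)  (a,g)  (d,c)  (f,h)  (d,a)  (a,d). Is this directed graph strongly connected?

No

There is no directed path from k to i, so the graph is not strongly connected.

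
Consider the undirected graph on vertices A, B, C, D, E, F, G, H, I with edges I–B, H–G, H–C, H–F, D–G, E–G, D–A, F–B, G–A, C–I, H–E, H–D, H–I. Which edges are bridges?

The edges on the cycle H-C-I-H are not bridges since each lies on that cycle.
Every edge lies on some cycle, so there are no bridges.

none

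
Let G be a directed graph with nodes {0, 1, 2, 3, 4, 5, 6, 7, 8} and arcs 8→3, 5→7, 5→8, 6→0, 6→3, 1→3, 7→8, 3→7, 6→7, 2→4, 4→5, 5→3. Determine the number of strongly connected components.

7

{3, 7, 8} are all mutually reachable — one SCC of size 3.
{6} is an SCC by itself.
{5} is an SCC by itself.
{4} is an SCC by itself.
{0} is an SCC by itself.
(and 2 more singleton SCCs)
That gives 7 strongly connected components.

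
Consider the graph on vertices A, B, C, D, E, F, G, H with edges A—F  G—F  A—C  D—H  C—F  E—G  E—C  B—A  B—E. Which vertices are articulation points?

Removing G, for instance, still leaves 2 components. No single vertex removal increases the component count — the graph has no articulation points.

none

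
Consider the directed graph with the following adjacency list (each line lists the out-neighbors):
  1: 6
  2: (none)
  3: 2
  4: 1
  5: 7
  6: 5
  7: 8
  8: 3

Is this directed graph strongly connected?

No

There is no directed path from 5 to 4, so the graph is not strongly connected.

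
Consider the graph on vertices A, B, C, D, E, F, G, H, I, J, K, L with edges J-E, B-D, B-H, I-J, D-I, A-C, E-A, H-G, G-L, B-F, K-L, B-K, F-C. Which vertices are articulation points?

Removing B increases the component count from 1 to 2, so B is a cut vertex.
By contrast removing F leaves 1 component; it is not a cut vertex. No other vertex is a cut vertex either.

B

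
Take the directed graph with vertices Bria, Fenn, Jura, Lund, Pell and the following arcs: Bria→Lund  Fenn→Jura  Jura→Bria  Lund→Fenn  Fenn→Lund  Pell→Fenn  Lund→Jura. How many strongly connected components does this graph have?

2

{Bria, Fenn, Jura, Lund} are all mutually reachable — one SCC of size 4.
{Pell} is an SCC by itself.
That gives 2 strongly connected components.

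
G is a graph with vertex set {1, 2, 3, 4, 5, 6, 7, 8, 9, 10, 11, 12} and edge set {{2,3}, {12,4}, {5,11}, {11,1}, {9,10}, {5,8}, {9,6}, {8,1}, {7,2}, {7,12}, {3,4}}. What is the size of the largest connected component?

Starting from 6 we can reach 6, 9, 10. That is one component of size 3.
Starting from 1 we can reach 1, 5, 8, 11. That is one component of size 4.
Starting from 2 we can reach 2, 3, 4, 7, 12. That is one component of size 5.
The largest has 5 vertices.

5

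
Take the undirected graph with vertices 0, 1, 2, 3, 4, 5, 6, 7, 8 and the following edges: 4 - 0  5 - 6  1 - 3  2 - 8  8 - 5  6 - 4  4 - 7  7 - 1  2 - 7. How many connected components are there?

1

Starting from 0 we can reach 0, 1, 2, 3, 4, 5, 6, 7, 8. That is one component of size 9.
Total: 1 component.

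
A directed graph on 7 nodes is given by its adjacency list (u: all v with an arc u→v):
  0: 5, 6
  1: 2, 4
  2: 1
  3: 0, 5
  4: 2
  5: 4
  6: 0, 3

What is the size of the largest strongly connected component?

{0, 3, 6} are all mutually reachable — one SCC of size 3.
{1, 2, 4} are all mutually reachable — one SCC of size 3.
{5} is an SCC by itself.
The largest has 3 vertices.

3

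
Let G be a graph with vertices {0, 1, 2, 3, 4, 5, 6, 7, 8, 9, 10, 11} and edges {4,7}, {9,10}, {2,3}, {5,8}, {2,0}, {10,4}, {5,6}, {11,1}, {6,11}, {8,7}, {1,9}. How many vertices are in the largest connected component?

Starting from 0 we can reach 0, 2, 3. That is one component of size 3.
Starting from 1 we can reach 1, 4, 5, 6, 7, 8, 9, 10, 11. That is one component of size 9.
The largest has 9 vertices.

9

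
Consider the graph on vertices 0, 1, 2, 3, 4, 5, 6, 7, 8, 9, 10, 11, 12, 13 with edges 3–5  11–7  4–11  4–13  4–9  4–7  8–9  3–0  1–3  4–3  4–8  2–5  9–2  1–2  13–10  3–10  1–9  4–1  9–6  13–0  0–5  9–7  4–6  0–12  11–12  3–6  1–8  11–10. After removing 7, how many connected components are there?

With 7 gone, the remaining components are: {0, 1, 2, 3, 4, 5, 6, 8, 9, 10, 11, 12, 13}.
That is 1 component.

1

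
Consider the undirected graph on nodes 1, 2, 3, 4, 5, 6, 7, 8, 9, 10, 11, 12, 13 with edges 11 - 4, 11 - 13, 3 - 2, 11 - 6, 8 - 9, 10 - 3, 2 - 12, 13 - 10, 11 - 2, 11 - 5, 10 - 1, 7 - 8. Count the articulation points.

Removing 2 increases the component count from 2 to 3, so 2 is a cut vertex.
Removing 8 increases the component count from 2 to 3, so 8 is a cut vertex.
Removing 10 increases the component count from 2 to 3, so 10 is a cut vertex.
Likewise 11 is a cut vertex.
By contrast removing 12 leaves 2 components; it is not a cut vertex. No other vertex is a cut vertex either.

4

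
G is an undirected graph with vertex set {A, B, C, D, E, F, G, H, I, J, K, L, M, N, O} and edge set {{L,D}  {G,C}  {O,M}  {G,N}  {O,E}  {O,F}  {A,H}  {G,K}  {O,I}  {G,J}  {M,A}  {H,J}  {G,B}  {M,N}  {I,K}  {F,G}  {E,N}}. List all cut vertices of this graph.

Removing G increases the component count from 2 to 4, so G is a cut vertex.
By contrast removing B leaves 2 components; it is not a cut vertex. No other vertex is a cut vertex either.

G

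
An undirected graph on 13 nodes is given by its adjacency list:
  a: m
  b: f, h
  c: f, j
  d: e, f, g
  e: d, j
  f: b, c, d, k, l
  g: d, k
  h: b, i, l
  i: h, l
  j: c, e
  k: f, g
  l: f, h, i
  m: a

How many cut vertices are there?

Removing f increases the component count from 2 to 3, so f is a cut vertex.
By contrast removing h leaves 2 components; it is not a cut vertex. No other vertex is a cut vertex either.

1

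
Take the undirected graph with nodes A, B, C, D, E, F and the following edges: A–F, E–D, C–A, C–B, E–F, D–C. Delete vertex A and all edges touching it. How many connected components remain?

1

With A gone, the remaining components are: {B, C, D, E, F}.
That is 1 component.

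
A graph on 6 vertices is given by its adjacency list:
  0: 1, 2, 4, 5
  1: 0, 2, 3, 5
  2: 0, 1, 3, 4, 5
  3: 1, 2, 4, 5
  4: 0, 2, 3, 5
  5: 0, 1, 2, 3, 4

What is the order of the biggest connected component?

Starting from 0 we can reach 0, 1, 2, 3, 4, 5. That is one component of size 6.
The largest has 6 vertices.

6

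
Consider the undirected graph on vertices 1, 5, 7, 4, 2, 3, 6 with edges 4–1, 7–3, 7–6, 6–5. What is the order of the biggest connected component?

2 is isolated — a component by itself.
Starting from 1 we can reach 1, 4. That is one component of size 2.
Starting from 3 we can reach 3, 5, 6, 7. That is one component of size 4.
The largest has 4 vertices.

4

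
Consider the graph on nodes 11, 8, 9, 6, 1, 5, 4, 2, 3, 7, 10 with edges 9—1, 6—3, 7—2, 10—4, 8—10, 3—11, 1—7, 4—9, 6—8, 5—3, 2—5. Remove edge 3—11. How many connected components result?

2

Before removal there is 1 component.
3—11 is a bridge — removing it separates 3's side from 11's side.
After removal: 2 components.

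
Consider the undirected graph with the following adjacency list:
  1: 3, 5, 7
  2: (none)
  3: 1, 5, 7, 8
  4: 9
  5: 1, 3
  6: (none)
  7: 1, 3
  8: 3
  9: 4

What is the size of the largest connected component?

6 is isolated — a component by itself.
2 is isolated — a component by itself.
Starting from 4 we can reach 4, 9. That is one component of size 2.
Starting from 1 we can reach 1, 3, 5, 7, 8. That is one component of size 5.
The largest has 5 vertices.

5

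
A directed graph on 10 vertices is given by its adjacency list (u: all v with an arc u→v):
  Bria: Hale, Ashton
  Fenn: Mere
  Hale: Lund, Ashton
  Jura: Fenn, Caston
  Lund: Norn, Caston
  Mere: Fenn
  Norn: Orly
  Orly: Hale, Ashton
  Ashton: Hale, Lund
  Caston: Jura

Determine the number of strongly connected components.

{Hale, Lund, Norn, Orly, Ashton} are all mutually reachable — one SCC of size 5.
{Jura, Caston} are all mutually reachable — one SCC of size 2.
{Fenn, Mere} are all mutually reachable — one SCC of size 2.
{Bria} is an SCC by itself.
That gives 4 strongly connected components.

4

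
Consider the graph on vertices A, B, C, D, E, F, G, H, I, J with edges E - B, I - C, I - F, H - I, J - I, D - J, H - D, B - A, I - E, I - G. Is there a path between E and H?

From E we can reach A, B, C, D, E, F, G, H, I, J, which includes H.

Yes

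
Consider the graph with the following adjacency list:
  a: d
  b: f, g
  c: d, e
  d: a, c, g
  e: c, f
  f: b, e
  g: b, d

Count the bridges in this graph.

1

The edges on the cycle e-c-d-g-b-f-e are not bridges since each lies on that cycle.
But removing d-a disconnects d from a — this is a bridge.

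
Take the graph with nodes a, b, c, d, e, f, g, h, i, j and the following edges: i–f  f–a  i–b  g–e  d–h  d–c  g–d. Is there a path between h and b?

No

The component containing h is {c, d, e, g, h}, and b is not in it.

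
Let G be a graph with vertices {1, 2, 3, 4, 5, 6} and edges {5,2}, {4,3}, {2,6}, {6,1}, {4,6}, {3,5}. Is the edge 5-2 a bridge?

After removing 5-2, the path 5-3-4-6-2 still connects them, so the edge is not a bridge.

No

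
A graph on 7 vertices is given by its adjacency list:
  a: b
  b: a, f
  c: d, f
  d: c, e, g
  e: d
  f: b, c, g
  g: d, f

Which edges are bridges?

The edges on the cycle c-f-g-d-c are not bridges since each lies on that cycle.
But removing d-e disconnects d from e; removing b-a disconnects b from a; removing f-b disconnects f from b — these are bridges.

a-b, b-f, d-e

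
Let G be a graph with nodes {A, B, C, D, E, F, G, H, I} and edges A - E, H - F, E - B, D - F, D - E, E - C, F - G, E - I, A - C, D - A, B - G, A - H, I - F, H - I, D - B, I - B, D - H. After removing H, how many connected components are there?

1

With H gone, the remaining components are: {A, B, C, D, E, F, G, I}.
That is 1 component.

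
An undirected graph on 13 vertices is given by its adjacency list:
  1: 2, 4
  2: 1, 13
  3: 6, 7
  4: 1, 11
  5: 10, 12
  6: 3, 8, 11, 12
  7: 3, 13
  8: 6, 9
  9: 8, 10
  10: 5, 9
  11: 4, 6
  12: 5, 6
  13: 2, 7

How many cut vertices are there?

1

Removing 6 increases the component count from 1 to 2, so 6 is a cut vertex.
By contrast removing 2 leaves 1 component; it is not a cut vertex. No other vertex is a cut vertex either.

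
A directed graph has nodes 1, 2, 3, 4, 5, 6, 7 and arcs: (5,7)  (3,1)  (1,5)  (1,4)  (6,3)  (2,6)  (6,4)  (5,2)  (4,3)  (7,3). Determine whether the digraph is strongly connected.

Yes

From 1 we can reach every vertex (1, 2, 3, 4, 5, 6, 7), and every vertex can reach 1 (1, 2, 3, 4, 5, 6, 7). So the whole graph is one strongly connected component.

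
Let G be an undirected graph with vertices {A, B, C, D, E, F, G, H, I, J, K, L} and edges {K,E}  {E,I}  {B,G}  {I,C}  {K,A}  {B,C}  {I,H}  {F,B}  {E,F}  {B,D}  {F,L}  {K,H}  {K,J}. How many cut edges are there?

The edges on the cycle E-F-B-C-I-E are not bridges since each lies on that cycle.
But removing L–F disconnects L from F; removing B–G disconnects B from G; removing K–A disconnects K from A; removing J–K disconnects J from K — these are bridges.
In total 5 edges are bridges.

5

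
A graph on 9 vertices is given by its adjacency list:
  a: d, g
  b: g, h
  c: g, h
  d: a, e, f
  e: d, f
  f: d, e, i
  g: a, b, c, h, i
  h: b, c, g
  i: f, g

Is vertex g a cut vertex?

Deleting g raises the number of components from 1 to 2, so g is a cut vertex.

Yes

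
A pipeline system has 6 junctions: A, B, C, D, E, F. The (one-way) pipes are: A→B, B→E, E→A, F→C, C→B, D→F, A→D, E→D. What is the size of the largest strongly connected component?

6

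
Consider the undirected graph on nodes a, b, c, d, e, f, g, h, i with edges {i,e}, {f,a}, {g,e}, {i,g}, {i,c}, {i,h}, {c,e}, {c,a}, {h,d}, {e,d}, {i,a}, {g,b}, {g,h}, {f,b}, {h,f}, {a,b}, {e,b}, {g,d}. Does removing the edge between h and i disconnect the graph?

After removing h-i, the path h-g-i still connects them, so the edge is not a bridge.

No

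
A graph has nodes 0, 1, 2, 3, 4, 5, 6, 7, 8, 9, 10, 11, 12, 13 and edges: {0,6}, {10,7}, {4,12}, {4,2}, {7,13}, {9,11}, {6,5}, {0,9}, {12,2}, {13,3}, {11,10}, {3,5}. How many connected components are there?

8 is isolated — a component by itself.
1 is isolated — a component by itself.
Starting from 2 we can reach 2, 4, 12. That is one component of size 3.
Starting from 0 we can reach 0, 3, 5, 6, 7, 9, 10, 11, 13. That is one component of size 9.
Total: 4 components.

4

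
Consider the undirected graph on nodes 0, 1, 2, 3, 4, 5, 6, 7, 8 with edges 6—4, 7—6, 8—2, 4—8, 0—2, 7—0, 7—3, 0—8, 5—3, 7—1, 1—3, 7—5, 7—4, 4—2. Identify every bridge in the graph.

none

The edges on the cycle 7-1-3-7 are not bridges since each lies on that cycle.
Every edge lies on some cycle, so there are no bridges.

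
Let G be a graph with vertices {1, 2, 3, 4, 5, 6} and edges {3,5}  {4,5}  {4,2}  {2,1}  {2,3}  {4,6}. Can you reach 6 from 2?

Yes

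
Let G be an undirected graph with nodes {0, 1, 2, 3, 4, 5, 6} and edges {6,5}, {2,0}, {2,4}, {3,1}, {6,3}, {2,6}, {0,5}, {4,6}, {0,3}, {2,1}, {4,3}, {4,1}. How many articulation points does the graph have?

0

Removing 4, for instance, still leaves 1 component. No single vertex removal increases the component count — the graph has no articulation points.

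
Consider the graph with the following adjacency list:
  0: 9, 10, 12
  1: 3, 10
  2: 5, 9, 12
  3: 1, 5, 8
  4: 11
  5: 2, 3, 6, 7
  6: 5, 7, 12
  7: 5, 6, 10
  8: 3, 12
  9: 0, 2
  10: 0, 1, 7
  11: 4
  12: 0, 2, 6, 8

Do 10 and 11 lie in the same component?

The component containing 10 is {0, 1, 2, 3, 5, 6, 7, 8, 9, 10, 12}, and 11 is not in it.

No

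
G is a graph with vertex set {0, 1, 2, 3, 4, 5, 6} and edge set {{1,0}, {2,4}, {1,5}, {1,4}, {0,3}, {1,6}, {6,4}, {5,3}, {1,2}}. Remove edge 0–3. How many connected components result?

1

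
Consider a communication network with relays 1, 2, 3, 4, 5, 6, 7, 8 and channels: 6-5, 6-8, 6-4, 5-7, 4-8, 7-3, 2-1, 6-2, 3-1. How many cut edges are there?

The edges on the cycle 6-4-8-6 are not bridges since each lies on that cycle.
Every edge lies on some cycle, so there are no bridges.

0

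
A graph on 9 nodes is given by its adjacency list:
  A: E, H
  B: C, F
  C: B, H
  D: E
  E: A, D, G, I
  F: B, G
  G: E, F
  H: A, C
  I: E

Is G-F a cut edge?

No

After removing G-F, the path G-E-A-H-C-B-F still connects them, so the edge is not a bridge.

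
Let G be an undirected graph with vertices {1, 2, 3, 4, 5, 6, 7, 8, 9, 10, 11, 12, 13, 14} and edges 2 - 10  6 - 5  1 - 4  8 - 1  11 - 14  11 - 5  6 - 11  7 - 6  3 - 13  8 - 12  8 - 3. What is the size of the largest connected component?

9 is isolated — a component by itself.
Starting from 2 we can reach 2, 10. That is one component of size 2.
Starting from 5 we can reach 5, 6, 7, 11, 14. That is one component of size 5.
Starting from 1 we can reach 1, 3, 4, 8, 12, 13. That is one component of size 6.
The largest has 6 vertices.

6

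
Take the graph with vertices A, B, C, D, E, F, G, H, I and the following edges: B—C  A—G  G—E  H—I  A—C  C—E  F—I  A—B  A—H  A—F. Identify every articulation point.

A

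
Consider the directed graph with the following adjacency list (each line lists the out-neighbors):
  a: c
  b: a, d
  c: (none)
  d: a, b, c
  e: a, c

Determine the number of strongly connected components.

4

{b, d} are all mutually reachable — one SCC of size 2.
{e} is an SCC by itself.
{a} is an SCC by itself.
{c} is an SCC by itself.
That gives 4 strongly connected components.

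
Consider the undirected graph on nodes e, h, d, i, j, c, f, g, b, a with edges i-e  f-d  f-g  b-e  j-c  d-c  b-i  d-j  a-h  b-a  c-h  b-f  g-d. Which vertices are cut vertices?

Removing b increases the component count from 1 to 2, so b is a cut vertex.
By contrast removing e leaves 1 component; it is not a cut vertex. No other vertex is a cut vertex either.

b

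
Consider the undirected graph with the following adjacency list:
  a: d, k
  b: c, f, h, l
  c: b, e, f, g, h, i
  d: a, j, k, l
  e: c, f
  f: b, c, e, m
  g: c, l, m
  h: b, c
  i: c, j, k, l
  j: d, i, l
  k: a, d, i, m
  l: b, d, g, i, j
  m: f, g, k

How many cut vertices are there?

Removing e, for instance, still leaves 1 component. No single vertex removal increases the component count — the graph has no articulation points.

0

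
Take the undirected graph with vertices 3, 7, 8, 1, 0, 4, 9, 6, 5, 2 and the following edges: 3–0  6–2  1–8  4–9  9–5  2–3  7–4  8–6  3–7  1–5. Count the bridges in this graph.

The edges on the cycle 1-8-6-2-3-7-4-9-5-1 are not bridges since each lies on that cycle.
But removing 0–3 disconnects 0 from 3 — this is a bridge.

1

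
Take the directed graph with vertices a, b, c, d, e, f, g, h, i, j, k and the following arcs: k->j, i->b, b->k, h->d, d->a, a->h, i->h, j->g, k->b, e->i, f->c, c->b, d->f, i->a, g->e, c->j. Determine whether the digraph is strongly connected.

Yes

From e we can reach every vertex (a, b, c, d, e, f, g, h, i, j, k), and every vertex can reach e (a, b, c, d, e, f, g, h, i, j, k). So the whole graph is one strongly connected component.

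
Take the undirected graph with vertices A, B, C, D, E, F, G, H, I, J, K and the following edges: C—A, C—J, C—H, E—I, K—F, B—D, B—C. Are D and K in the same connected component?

No

The component containing D is {A, B, C, D, H, J}, and K is not in it.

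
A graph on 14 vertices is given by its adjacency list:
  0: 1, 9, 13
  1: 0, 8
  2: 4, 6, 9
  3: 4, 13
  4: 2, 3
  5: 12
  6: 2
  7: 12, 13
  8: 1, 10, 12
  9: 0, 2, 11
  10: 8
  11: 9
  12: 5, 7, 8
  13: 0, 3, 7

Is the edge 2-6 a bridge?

Yes

Removing 2-6 leaves no path between 2 and 6: the component count goes from 1 to 2. So it is a bridge.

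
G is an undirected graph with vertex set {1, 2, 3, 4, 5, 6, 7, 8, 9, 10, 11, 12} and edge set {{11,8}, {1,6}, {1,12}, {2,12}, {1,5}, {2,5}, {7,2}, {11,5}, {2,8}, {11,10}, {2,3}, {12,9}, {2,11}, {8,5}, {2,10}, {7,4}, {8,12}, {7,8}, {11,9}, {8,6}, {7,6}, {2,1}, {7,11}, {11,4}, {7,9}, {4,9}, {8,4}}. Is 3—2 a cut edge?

Yes

Removing 3—2 leaves no path between 3 and 2: the component count goes from 1 to 2. So it is a bridge.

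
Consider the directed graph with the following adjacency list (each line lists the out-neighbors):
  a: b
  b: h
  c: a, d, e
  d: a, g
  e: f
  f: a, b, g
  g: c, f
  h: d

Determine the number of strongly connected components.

{a, b, c, d, e, f, g, h} are all mutually reachable — one SCC of size 8.
That gives 1 strongly connected component.

1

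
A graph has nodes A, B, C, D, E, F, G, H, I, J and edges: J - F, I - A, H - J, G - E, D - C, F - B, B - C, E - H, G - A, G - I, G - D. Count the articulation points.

1

Removing G increases the component count from 1 to 2, so G is a cut vertex.
By contrast removing H leaves 1 component; it is not a cut vertex. No other vertex is a cut vertex either.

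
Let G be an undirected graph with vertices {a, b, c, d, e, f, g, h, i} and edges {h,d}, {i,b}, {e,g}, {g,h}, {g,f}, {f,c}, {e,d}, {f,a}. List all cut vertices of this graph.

Removing f increases the component count from 2 to 4, so f is a cut vertex.
Removing g increases the component count from 2 to 3, so g is a cut vertex.
By contrast removing e leaves 2 components; it is not a cut vertex. No other vertex is a cut vertex either.

f, g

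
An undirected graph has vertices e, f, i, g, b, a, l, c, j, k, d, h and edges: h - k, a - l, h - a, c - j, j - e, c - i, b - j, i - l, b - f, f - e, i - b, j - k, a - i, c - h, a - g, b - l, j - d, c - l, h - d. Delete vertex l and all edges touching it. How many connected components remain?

1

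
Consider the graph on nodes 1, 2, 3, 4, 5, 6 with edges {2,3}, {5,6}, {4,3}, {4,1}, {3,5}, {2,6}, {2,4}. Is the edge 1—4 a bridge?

Yes

Removing 1—4 leaves no path between 1 and 4: the component count goes from 1 to 2. So it is a bridge.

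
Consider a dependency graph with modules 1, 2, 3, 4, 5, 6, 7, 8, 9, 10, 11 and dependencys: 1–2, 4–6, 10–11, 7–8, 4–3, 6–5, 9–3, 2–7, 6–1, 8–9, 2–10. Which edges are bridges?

10-11, 10-2, 5-6

The edges on the cycle 4-6-1-2-7-8-9-3-4 are not bridges since each lies on that cycle.
But removing 5–6 disconnects 5 from 6; removing 10–11 disconnects 10 from 11; removing 10–2 disconnects 10 from 2 — these are bridges.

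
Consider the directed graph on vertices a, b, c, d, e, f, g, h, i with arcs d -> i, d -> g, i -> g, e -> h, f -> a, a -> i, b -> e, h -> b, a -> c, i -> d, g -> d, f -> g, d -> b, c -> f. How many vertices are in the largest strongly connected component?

3

{a, c, f} are all mutually reachable — one SCC of size 3.
{b, e, h} are all mutually reachable — one SCC of size 3.
{d, g, i} are all mutually reachable — one SCC of size 3.
The largest has 3 vertices.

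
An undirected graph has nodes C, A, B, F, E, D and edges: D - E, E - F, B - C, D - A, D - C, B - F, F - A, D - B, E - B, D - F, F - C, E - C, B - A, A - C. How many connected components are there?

1

Starting from A we can reach A, B, C, D, E, F. That is one component of size 6.
Total: 1 component.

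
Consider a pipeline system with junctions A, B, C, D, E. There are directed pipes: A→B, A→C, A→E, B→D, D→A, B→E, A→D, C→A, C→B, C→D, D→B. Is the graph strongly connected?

No

There is no directed path from E to C, so the graph is not strongly connected.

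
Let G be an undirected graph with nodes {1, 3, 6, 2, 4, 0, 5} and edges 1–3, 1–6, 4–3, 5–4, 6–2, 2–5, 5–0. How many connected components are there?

1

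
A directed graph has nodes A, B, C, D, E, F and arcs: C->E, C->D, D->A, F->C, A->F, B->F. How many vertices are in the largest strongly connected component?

4

{A, C, D, F} are all mutually reachable — one SCC of size 4.
{B} is an SCC by itself.
{E} is an SCC by itself.
The largest has 4 vertices.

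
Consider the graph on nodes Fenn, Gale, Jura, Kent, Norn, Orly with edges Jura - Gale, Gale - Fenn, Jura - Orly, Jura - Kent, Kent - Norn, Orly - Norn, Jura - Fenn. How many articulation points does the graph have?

1

Removing Jura increases the component count from 1 to 2, so Jura is a cut vertex.
By contrast removing Norn leaves 1 component; it is not a cut vertex. No other vertex is a cut vertex either.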